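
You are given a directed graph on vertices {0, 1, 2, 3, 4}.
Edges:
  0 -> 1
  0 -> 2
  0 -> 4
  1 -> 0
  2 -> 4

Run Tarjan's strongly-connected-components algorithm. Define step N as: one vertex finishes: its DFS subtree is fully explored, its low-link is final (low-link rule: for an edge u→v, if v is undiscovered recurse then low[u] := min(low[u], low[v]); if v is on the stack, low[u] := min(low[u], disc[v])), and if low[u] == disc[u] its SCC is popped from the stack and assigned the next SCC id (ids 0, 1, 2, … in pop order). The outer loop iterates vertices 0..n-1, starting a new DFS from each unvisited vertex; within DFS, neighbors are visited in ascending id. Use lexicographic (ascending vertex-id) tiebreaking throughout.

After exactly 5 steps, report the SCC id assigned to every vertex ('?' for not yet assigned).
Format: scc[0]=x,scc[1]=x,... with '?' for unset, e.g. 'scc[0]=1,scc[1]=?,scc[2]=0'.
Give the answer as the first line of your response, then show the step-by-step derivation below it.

scc[0]=2,scc[1]=2,scc[2]=1,scc[3]=3,scc[4]=0

step 1: low=(low[0]=0,low[1]=0,low[2]=?,low[3]=?,low[4]=?); scc=(scc[0]=?,scc[1]=?,scc[2]=?,scc[3]=?,scc[4]=?)
step 2: low=(low[0]=0,low[1]=0,low[2]=2,low[3]=?,low[4]=3); scc=(scc[0]=?,scc[1]=?,scc[2]=?,scc[3]=?,scc[4]=0)
step 3: low=(low[0]=0,low[1]=0,low[2]=2,low[3]=?,low[4]=3); scc=(scc[0]=?,scc[1]=?,scc[2]=1,scc[3]=?,scc[4]=0)
step 4: low=(low[0]=0,low[1]=0,low[2]=2,low[3]=?,low[4]=3); scc=(scc[0]=2,scc[1]=2,scc[2]=1,scc[3]=?,scc[4]=0)
step 5: low=(low[0]=0,low[1]=0,low[2]=2,low[3]=4,low[4]=3); scc=(scc[0]=2,scc[1]=2,scc[2]=1,scc[3]=3,scc[4]=0)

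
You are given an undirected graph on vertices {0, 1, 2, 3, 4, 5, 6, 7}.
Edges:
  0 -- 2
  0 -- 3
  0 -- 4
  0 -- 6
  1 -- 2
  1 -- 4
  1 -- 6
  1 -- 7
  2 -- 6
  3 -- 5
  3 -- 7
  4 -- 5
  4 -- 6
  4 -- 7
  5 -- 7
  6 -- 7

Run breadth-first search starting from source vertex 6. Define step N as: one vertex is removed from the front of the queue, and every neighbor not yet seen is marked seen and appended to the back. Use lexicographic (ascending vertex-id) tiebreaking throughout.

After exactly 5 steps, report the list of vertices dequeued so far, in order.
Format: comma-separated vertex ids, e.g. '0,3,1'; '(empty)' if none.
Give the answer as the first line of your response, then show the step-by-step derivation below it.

6,0,1,2,4

step 1: dequeue 6; queue=[0,1,2,4,7]; order=6
step 2: dequeue 0; queue=[1,2,4,7,3]; order=6,0
step 3: dequeue 1; queue=[2,4,7,3]; order=6,0,1
step 4: dequeue 2; queue=[4,7,3]; order=6,0,1,2
step 5: dequeue 4; queue=[7,3,5]; order=6,0,1,2,4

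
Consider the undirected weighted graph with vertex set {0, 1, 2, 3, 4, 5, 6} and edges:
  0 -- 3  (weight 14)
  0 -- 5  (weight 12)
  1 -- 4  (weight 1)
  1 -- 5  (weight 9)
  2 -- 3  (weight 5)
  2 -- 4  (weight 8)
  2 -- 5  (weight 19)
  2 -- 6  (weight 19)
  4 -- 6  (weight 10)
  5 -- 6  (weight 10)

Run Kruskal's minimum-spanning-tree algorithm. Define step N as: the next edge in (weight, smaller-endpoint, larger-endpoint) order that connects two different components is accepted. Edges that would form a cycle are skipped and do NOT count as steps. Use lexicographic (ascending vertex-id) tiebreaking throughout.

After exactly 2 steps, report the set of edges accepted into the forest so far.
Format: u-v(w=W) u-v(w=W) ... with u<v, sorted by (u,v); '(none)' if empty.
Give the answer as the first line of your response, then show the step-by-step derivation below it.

1-4(w=1) 2-3(w=5)

step 1: add edge 1-4 (w=1); MST = {1-4(w=1)}
step 2: add edge 2-3 (w=5); MST = {1-4(w=1) 2-3(w=5)}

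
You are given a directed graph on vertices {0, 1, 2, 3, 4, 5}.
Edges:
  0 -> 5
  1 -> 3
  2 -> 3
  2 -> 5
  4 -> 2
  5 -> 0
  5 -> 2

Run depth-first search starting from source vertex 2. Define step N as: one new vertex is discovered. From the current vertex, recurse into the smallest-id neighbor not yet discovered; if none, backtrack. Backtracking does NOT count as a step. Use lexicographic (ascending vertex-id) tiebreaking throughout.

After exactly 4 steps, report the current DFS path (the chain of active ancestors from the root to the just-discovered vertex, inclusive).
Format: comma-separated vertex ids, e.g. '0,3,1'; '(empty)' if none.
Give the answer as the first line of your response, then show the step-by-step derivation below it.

2,5,0

step 1: discover 2; path=2; order=2
step 2: discover 3; path=2>3; order=2,3
step 3: discover 5; path=2>5; order=2,3,5
step 4: discover 0; path=2>5>0; order=2,3,5,0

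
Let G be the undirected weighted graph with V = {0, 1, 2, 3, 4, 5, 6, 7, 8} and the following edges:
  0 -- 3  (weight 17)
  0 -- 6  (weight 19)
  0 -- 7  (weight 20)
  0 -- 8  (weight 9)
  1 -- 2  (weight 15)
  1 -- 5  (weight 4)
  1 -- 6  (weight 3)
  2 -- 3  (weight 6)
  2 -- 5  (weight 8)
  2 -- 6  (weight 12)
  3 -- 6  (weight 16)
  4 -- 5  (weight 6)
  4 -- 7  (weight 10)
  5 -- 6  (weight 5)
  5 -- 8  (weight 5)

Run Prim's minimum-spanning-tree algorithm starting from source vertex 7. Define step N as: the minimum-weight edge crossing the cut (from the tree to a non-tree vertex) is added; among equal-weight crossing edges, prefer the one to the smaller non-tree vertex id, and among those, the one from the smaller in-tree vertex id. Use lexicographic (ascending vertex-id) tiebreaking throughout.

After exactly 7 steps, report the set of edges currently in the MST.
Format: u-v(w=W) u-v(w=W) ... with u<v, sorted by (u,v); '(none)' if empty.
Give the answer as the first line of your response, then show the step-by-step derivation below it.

1-5(w=4) 1-6(w=3) 2-3(w=6) 2-5(w=8) 4-5(w=6) 4-7(w=10) 5-8(w=5)

step 1: add edge 4-7 (w=10); MST = {4-7(w=10)}
step 2: add edge 4-5 (w=6); MST = {4-5(w=6) 4-7(w=10)}
step 3: add edge 1-5 (w=4); MST = {1-5(w=4) 4-5(w=6) 4-7(w=10)}
step 4: add edge 1-6 (w=3); MST = {1-5(w=4) 1-6(w=3) 4-5(w=6) 4-7(w=10)}
step 5: add edge 5-8 (w=5); MST = {1-5(w=4) 1-6(w=3) 4-5(w=6) 4-7(w=10) 5-8(w=5)}
step 6: add edge 2-5 (w=8); MST = {1-5(w=4) 1-6(w=3) 2-5(w=8) 4-5(w=6) 4-7(w=10) 5-8(w=5)}
step 7: add edge 2-3 (w=6); MST = {1-5(w=4) 1-6(w=3) 2-3(w=6) 2-5(w=8) 4-5(w=6) 4-7(w=10) 5-8(w=5)}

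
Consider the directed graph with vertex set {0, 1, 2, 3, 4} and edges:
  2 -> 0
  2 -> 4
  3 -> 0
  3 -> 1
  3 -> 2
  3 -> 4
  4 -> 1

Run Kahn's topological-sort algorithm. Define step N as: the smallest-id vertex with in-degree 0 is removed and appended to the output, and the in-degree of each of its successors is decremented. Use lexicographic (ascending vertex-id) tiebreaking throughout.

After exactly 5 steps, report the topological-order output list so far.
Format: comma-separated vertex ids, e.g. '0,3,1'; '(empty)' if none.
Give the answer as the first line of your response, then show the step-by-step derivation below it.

3,2,0,4,1

step 1: output 3; order=[3]; indeg=(1,1,0,0,1)
step 2: output 2; order=[3,2]; indeg=(0,1,0,0,0)
step 3: output 0; order=[3,2,0]; indeg=(0,1,0,0,0)
step 4: output 4; order=[3,2,0,4]; indeg=(0,0,0,0,0)
step 5: output 1; order=[3,2,0,4,1]; indeg=(0,0,0,0,0)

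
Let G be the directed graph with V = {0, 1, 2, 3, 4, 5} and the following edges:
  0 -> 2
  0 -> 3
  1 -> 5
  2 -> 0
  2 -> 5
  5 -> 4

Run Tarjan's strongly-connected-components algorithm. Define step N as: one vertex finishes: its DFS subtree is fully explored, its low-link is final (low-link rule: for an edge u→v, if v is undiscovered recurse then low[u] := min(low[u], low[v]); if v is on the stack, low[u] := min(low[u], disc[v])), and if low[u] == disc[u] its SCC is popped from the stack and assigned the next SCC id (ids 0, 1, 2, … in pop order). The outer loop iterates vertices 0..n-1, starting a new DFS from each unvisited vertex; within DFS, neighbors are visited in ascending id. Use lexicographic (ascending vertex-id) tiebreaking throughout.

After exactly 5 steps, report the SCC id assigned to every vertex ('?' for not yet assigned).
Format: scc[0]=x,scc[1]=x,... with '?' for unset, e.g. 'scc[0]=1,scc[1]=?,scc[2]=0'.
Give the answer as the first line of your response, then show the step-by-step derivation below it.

scc[0]=3,scc[1]=?,scc[2]=3,scc[3]=2,scc[4]=0,scc[5]=1

step 1: low=(low[0]=0,low[1]=?,low[2]=0,low[3]=?,low[4]=3,low[5]=2); scc=(scc[0]=?,scc[1]=?,scc[2]=?,scc[3]=?,scc[4]=0,scc[5]=?)
step 2: low=(low[0]=0,low[1]=?,low[2]=0,low[3]=?,low[4]=3,low[5]=2); scc=(scc[0]=?,scc[1]=?,scc[2]=?,scc[3]=?,scc[4]=0,scc[5]=1)
step 3: low=(low[0]=0,low[1]=?,low[2]=0,low[3]=?,low[4]=3,low[5]=2); scc=(scc[0]=?,scc[1]=?,scc[2]=?,scc[3]=?,scc[4]=0,scc[5]=1)
step 4: low=(low[0]=0,low[1]=?,low[2]=0,low[3]=4,low[4]=3,low[5]=2); scc=(scc[0]=?,scc[1]=?,scc[2]=?,scc[3]=2,scc[4]=0,scc[5]=1)
step 5: low=(low[0]=0,low[1]=?,low[2]=0,low[3]=4,low[4]=3,low[5]=2); scc=(scc[0]=3,scc[1]=?,scc[2]=3,scc[3]=2,scc[4]=0,scc[5]=1)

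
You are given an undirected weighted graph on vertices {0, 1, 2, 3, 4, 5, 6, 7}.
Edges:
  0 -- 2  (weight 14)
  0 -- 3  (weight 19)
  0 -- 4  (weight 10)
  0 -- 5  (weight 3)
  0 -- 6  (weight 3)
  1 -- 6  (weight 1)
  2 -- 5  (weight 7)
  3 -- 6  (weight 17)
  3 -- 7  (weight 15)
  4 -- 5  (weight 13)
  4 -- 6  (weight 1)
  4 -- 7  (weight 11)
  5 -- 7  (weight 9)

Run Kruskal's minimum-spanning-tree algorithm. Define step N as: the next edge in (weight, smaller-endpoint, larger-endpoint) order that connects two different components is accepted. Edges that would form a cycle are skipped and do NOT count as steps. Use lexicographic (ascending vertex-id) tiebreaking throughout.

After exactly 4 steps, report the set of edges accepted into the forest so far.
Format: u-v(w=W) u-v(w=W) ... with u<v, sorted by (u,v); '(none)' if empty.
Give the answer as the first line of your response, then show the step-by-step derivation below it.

0-5(w=3) 0-6(w=3) 1-6(w=1) 4-6(w=1)

step 1: add edge 1-6 (w=1); MST = {1-6(w=1)}
step 2: add edge 4-6 (w=1); MST = {1-6(w=1) 4-6(w=1)}
step 3: add edge 0-5 (w=3); MST = {0-5(w=3) 1-6(w=1) 4-6(w=1)}
step 4: add edge 0-6 (w=3); MST = {0-5(w=3) 0-6(w=3) 1-6(w=1) 4-6(w=1)}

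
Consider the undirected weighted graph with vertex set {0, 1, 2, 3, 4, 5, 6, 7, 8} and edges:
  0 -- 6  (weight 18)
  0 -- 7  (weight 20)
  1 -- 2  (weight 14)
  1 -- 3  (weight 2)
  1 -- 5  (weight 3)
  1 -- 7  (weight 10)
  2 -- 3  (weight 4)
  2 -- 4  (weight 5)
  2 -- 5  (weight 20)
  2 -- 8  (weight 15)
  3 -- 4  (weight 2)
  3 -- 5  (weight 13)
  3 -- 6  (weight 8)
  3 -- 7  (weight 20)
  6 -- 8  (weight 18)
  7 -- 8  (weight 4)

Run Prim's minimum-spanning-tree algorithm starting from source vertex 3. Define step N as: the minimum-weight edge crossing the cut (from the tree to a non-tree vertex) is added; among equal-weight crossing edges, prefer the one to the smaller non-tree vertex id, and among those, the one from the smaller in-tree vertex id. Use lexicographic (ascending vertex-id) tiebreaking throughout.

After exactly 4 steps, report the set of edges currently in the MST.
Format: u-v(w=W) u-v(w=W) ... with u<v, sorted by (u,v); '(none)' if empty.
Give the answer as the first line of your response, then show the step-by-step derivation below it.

1-3(w=2) 1-5(w=3) 2-3(w=4) 3-4(w=2)

step 1: add edge 1-3 (w=2); MST = {1-3(w=2)}
step 2: add edge 3-4 (w=2); MST = {1-3(w=2) 3-4(w=2)}
step 3: add edge 1-5 (w=3); MST = {1-3(w=2) 1-5(w=3) 3-4(w=2)}
step 4: add edge 2-3 (w=4); MST = {1-3(w=2) 1-5(w=3) 2-3(w=4) 3-4(w=2)}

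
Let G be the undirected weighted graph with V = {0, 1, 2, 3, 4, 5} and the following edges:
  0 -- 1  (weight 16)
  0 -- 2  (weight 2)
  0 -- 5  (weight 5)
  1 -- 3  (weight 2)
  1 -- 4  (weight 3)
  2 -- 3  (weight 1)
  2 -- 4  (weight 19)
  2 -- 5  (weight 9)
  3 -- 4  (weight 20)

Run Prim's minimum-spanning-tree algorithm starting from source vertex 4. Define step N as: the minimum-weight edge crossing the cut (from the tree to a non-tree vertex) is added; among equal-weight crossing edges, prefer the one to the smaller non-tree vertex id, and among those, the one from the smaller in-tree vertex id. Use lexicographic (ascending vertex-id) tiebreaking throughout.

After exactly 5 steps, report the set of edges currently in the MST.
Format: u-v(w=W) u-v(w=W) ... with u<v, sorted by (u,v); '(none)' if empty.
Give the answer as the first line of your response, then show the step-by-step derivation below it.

0-2(w=2) 0-5(w=5) 1-3(w=2) 1-4(w=3) 2-3(w=1)

step 1: add edge 1-4 (w=3); MST = {1-4(w=3)}
step 2: add edge 1-3 (w=2); MST = {1-3(w=2) 1-4(w=3)}
step 3: add edge 2-3 (w=1); MST = {1-3(w=2) 1-4(w=3) 2-3(w=1)}
step 4: add edge 0-2 (w=2); MST = {0-2(w=2) 1-3(w=2) 1-4(w=3) 2-3(w=1)}
step 5: add edge 0-5 (w=5); MST = {0-2(w=2) 0-5(w=5) 1-3(w=2) 1-4(w=3) 2-3(w=1)}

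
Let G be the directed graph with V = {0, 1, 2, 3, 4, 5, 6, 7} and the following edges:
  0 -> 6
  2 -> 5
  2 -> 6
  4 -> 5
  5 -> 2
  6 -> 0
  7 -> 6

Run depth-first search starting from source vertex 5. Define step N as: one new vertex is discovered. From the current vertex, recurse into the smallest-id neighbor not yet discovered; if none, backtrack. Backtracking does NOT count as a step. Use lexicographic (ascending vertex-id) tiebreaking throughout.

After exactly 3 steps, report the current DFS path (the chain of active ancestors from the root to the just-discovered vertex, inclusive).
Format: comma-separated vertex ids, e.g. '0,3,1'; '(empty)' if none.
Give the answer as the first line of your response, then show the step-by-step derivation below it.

5,2,6

step 1: discover 5; path=5; order=5
step 2: discover 2; path=5>2; order=5,2
step 3: discover 6; path=5>2>6; order=5,2,6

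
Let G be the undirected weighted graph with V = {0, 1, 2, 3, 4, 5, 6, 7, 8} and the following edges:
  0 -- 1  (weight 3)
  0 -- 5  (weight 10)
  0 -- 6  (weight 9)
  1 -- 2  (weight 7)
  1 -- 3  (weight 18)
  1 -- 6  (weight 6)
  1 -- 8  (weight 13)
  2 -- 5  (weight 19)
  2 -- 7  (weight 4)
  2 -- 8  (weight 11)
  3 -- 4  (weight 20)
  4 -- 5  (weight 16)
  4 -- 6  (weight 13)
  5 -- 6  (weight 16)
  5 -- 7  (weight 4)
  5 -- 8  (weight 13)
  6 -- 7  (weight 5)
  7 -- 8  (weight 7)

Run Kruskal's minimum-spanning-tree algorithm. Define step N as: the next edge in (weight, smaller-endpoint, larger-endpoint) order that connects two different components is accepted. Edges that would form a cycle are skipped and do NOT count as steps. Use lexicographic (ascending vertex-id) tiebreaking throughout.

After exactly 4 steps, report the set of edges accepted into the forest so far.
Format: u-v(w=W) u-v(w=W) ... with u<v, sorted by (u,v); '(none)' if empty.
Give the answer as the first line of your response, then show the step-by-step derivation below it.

0-1(w=3) 2-7(w=4) 5-7(w=4) 6-7(w=5)

step 1: add edge 0-1 (w=3); MST = {0-1(w=3)}
step 2: add edge 2-7 (w=4); MST = {0-1(w=3) 2-7(w=4)}
step 3: add edge 5-7 (w=4); MST = {0-1(w=3) 2-7(w=4) 5-7(w=4)}
step 4: add edge 6-7 (w=5); MST = {0-1(w=3) 2-7(w=4) 5-7(w=4) 6-7(w=5)}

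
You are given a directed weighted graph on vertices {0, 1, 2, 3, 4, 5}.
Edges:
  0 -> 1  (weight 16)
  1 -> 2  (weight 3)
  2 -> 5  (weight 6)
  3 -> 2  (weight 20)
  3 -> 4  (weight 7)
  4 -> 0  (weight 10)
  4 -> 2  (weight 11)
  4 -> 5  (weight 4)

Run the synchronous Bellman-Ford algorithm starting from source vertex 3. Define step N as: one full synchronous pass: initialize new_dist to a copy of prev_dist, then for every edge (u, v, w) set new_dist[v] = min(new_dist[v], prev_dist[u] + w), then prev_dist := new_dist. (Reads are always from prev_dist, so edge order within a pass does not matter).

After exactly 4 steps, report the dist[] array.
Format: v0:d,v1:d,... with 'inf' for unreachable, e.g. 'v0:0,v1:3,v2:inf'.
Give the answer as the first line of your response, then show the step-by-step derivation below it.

v0:17,v1:33,v2:18,v3:0,v4:7,v5:11

step 1: dist = v0:inf,v1:inf,v2:20,v3:0,v4:7,v5:inf
step 2: dist = v0:17,v1:inf,v2:18,v3:0,v4:7,v5:11
step 3: dist = v0:17,v1:33,v2:18,v3:0,v4:7,v5:11
step 4: dist = v0:17,v1:33,v2:18,v3:0,v4:7,v5:11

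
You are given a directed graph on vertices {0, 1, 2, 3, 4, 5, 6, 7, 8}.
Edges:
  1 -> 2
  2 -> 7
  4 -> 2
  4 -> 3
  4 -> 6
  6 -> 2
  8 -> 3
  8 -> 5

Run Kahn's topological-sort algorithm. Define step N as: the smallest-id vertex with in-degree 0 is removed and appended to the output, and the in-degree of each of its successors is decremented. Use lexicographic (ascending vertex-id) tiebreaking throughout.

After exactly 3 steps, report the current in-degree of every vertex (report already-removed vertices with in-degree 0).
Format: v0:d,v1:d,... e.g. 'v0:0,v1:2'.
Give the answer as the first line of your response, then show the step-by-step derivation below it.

v0:0,v1:0,v2:1,v3:1,v4:0,v5:1,v6:0,v7:1,v8:0

step 1: output 0; order=[0]; indeg=(0,0,3,2,0,1,1,1,0)
step 2: output 1; order=[0,1]; indeg=(0,0,2,2,0,1,1,1,0)
step 3: output 4; order=[0,1,4]; indeg=(0,0,1,1,0,1,0,1,0)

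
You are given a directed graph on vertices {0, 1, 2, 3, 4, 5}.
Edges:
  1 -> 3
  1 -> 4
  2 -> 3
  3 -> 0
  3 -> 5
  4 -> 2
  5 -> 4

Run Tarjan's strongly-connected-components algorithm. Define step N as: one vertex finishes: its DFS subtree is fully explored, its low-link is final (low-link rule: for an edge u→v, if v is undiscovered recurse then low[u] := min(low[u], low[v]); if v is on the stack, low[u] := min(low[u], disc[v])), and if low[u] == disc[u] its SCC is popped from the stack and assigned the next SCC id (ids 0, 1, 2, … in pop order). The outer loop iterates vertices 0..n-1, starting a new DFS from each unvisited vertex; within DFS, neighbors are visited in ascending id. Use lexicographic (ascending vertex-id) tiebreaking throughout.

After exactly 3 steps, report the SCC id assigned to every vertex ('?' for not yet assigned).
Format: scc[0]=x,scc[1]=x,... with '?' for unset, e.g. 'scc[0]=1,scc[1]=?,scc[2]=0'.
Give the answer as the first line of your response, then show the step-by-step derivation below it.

scc[0]=0,scc[1]=?,scc[2]=?,scc[3]=?,scc[4]=?,scc[5]=?

step 1: low=(low[0]=0,low[1]=?,low[2]=?,low[3]=?,low[4]=?,low[5]=?); scc=(scc[0]=0,scc[1]=?,scc[2]=?,scc[3]=?,scc[4]=?,scc[5]=?)
step 2: low=(low[0]=0,low[1]=1,low[2]=2,low[3]=2,low[4]=4,low[5]=3); scc=(scc[0]=0,scc[1]=?,scc[2]=?,scc[3]=?,scc[4]=?,scc[5]=?)
step 3: low=(low[0]=0,low[1]=1,low[2]=2,low[3]=2,low[4]=2,low[5]=3); scc=(scc[0]=0,scc[1]=?,scc[2]=?,scc[3]=?,scc[4]=?,scc[5]=?)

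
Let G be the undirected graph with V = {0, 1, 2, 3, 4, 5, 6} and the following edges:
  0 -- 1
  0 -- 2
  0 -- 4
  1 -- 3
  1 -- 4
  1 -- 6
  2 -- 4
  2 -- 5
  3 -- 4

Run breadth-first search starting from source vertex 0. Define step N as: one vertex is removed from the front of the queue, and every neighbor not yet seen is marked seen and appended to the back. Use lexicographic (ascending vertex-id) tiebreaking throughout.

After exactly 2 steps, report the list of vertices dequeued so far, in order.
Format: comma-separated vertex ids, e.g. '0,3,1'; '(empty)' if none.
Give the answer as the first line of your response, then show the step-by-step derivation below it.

0,1

step 1: dequeue 0; queue=[1,2,4]; order=0
step 2: dequeue 1; queue=[2,4,3,6]; order=0,1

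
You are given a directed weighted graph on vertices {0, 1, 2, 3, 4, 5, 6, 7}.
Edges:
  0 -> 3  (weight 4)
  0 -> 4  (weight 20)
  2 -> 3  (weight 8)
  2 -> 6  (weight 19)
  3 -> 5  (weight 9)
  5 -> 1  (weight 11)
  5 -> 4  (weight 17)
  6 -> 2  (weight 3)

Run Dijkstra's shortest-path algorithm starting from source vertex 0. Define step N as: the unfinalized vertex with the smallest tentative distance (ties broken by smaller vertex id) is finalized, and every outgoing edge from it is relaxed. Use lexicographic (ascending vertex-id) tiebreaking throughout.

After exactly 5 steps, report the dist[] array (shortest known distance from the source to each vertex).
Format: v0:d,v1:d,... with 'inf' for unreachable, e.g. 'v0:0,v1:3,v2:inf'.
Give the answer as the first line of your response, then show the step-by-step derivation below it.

v0:0,v1:24,v2:inf,v3:4,v4:20,v5:13,v6:inf,v7:inf

step 1: dist = v0:0,v1:inf,v2:inf,v3:4,v4:20,v5:inf,v6:inf,v7:inf
step 2: dist = v0:0,v1:inf,v2:inf,v3:4,v4:20,v5:13,v6:inf,v7:inf
step 3: dist = v0:0,v1:24,v2:inf,v3:4,v4:20,v5:13,v6:inf,v7:inf
step 4: dist = v0:0,v1:24,v2:inf,v3:4,v4:20,v5:13,v6:inf,v7:inf
step 5: dist = v0:0,v1:24,v2:inf,v3:4,v4:20,v5:13,v6:inf,v7:inf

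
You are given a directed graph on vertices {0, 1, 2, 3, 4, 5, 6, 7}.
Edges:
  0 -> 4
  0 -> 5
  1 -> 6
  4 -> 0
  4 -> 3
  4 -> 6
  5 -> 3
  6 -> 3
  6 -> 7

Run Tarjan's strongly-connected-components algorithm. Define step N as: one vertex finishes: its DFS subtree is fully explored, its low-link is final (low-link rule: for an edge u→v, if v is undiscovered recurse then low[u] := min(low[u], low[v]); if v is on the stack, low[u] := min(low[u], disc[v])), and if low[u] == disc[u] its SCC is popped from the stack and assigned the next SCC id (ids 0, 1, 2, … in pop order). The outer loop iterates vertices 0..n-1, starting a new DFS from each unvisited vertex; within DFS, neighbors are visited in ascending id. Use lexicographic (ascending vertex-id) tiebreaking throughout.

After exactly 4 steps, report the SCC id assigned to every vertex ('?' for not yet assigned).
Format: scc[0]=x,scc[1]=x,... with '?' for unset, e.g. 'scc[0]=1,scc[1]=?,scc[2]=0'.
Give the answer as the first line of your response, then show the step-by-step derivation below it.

scc[0]=?,scc[1]=?,scc[2]=?,scc[3]=0,scc[4]=?,scc[5]=?,scc[6]=2,scc[7]=1

step 1: low=(low[0]=0,low[1]=?,low[2]=?,low[3]=2,low[4]=0,low[5]=?,low[6]=?,low[7]=?); scc=(scc[0]=?,scc[1]=?,scc[2]=?,scc[3]=0,scc[4]=?,scc[5]=?,scc[6]=?,scc[7]=?)
step 2: low=(low[0]=0,low[1]=?,low[2]=?,low[3]=2,low[4]=0,low[5]=?,low[6]=3,low[7]=4); scc=(scc[0]=?,scc[1]=?,scc[2]=?,scc[3]=0,scc[4]=?,scc[5]=?,scc[6]=?,scc[7]=1)
step 3: low=(low[0]=0,low[1]=?,low[2]=?,low[3]=2,low[4]=0,low[5]=?,low[6]=3,low[7]=4); scc=(scc[0]=?,scc[1]=?,scc[2]=?,scc[3]=0,scc[4]=?,scc[5]=?,scc[6]=2,scc[7]=1)
step 4: low=(low[0]=0,low[1]=?,low[2]=?,low[3]=2,low[4]=0,low[5]=?,low[6]=3,low[7]=4); scc=(scc[0]=?,scc[1]=?,scc[2]=?,scc[3]=0,scc[4]=?,scc[5]=?,scc[6]=2,scc[7]=1)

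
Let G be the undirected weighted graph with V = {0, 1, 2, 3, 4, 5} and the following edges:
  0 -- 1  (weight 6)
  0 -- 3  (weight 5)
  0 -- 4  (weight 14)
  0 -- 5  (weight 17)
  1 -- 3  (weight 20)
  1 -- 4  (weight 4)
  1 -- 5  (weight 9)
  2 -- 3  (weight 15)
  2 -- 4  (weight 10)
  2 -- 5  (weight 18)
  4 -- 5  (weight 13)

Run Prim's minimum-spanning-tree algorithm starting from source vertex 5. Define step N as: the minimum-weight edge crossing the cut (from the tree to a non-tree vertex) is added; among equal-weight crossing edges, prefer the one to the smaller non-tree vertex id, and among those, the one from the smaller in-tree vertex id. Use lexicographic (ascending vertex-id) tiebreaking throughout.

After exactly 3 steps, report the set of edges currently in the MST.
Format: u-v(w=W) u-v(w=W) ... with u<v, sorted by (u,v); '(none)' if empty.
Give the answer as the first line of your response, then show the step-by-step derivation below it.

0-1(w=6) 1-4(w=4) 1-5(w=9)

step 1: add edge 1-5 (w=9); MST = {1-5(w=9)}
step 2: add edge 1-4 (w=4); MST = {1-4(w=4) 1-5(w=9)}
step 3: add edge 0-1 (w=6); MST = {0-1(w=6) 1-4(w=4) 1-5(w=9)}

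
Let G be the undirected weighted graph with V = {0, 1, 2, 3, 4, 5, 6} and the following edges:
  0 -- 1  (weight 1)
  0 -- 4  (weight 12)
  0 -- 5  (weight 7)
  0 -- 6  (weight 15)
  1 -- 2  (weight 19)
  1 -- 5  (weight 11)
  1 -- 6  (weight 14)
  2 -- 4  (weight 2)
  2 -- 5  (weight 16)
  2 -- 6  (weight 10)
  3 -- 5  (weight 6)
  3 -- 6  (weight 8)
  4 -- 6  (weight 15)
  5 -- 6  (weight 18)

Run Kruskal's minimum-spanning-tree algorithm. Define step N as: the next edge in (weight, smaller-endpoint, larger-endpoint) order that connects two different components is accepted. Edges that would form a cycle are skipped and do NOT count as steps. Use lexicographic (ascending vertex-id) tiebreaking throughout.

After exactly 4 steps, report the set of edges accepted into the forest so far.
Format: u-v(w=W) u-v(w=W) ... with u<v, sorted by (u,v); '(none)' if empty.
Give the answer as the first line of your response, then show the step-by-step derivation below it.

0-1(w=1) 0-5(w=7) 2-4(w=2) 3-5(w=6)

step 1: add edge 0-1 (w=1); MST = {0-1(w=1)}
step 2: add edge 2-4 (w=2); MST = {0-1(w=1) 2-4(w=2)}
step 3: add edge 3-5 (w=6); MST = {0-1(w=1) 2-4(w=2) 3-5(w=6)}
step 4: add edge 0-5 (w=7); MST = {0-1(w=1) 0-5(w=7) 2-4(w=2) 3-5(w=6)}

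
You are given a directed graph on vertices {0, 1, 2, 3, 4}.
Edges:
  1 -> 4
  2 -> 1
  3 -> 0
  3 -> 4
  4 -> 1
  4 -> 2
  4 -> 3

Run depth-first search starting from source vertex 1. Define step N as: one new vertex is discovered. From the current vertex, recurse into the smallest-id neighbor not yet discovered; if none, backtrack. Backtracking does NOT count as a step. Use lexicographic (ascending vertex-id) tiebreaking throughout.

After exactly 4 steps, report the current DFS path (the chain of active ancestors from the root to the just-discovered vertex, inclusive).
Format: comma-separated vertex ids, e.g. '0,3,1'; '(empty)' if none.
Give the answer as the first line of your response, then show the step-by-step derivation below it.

1,4,3

step 1: discover 1; path=1; order=1
step 2: discover 4; path=1>4; order=1,4
step 3: discover 2; path=1>4>2; order=1,4,2
step 4: discover 3; path=1>4>3; order=1,4,2,3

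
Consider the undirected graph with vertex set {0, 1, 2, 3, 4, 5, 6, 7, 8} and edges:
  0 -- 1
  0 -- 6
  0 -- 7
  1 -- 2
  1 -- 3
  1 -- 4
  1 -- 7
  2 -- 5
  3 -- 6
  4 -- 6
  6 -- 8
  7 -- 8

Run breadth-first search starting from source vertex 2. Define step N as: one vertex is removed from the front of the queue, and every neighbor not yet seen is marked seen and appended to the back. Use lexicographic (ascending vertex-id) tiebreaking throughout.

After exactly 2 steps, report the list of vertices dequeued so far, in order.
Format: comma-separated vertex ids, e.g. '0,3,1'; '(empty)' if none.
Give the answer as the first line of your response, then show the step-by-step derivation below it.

2,1

step 1: dequeue 2; queue=[1,5]; order=2
step 2: dequeue 1; queue=[5,0,3,4,7]; order=2,1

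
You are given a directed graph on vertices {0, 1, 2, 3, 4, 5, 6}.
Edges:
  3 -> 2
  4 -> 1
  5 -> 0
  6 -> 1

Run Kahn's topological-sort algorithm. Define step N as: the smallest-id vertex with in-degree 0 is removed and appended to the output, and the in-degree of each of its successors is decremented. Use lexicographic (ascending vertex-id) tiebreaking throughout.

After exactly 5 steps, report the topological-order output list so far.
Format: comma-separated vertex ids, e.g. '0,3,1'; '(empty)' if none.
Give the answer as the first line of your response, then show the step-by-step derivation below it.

3,2,4,5,0

step 1: output 3; order=[3]; indeg=(1,2,0,0,0,0,0)
step 2: output 2; order=[3,2]; indeg=(1,2,0,0,0,0,0)
step 3: output 4; order=[3,2,4]; indeg=(1,1,0,0,0,0,0)
step 4: output 5; order=[3,2,4,5]; indeg=(0,1,0,0,0,0,0)
step 5: output 0; order=[3,2,4,5,0]; indeg=(0,1,0,0,0,0,0)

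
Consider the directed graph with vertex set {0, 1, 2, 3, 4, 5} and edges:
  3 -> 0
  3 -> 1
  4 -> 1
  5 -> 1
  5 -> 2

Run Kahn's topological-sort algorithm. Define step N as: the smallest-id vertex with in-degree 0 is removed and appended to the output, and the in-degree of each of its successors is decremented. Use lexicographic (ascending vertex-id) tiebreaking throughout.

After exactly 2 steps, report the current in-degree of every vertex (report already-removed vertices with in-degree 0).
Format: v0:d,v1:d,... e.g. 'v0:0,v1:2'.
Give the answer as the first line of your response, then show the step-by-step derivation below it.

v0:0,v1:2,v2:1,v3:0,v4:0,v5:0

step 1: output 3; order=[3]; indeg=(0,2,1,0,0,0)
step 2: output 0; order=[3,0]; indeg=(0,2,1,0,0,0)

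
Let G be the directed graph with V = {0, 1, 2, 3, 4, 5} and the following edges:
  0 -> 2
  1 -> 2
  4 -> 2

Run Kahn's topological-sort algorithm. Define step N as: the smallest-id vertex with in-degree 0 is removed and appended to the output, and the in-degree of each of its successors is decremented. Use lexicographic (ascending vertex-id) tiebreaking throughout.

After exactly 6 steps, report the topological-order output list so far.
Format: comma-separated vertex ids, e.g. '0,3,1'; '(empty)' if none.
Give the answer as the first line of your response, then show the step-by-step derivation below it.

0,1,3,4,2,5

step 1: output 0; order=[0]; indeg=(0,0,2,0,0,0)
step 2: output 1; order=[0,1]; indeg=(0,0,1,0,0,0)
step 3: output 3; order=[0,1,3]; indeg=(0,0,1,0,0,0)
step 4: output 4; order=[0,1,3,4]; indeg=(0,0,0,0,0,0)
step 5: output 2; order=[0,1,3,4,2]; indeg=(0,0,0,0,0,0)
step 6: output 5; order=[0,1,3,4,2,5]; indeg=(0,0,0,0,0,0)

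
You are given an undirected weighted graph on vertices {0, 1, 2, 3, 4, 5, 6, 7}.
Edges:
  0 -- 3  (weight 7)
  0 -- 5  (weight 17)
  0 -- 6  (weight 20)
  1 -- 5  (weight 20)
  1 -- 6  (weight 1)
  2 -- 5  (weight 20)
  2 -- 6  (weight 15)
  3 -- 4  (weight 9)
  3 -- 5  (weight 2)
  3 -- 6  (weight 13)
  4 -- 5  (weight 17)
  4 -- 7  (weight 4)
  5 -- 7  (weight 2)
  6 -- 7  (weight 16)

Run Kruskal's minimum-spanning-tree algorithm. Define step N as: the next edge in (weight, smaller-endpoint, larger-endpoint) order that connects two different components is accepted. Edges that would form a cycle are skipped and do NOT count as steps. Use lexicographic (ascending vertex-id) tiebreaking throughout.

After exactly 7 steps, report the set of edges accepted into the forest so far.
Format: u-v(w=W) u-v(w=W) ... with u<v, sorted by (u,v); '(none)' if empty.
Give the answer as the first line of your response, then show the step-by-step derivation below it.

0-3(w=7) 1-6(w=1) 2-6(w=15) 3-5(w=2) 3-6(w=13) 4-7(w=4) 5-7(w=2)

step 1: add edge 1-6 (w=1); MST = {1-6(w=1)}
step 2: add edge 3-5 (w=2); MST = {1-6(w=1) 3-5(w=2)}
step 3: add edge 5-7 (w=2); MST = {1-6(w=1) 3-5(w=2) 5-7(w=2)}
step 4: add edge 4-7 (w=4); MST = {1-6(w=1) 3-5(w=2) 4-7(w=4) 5-7(w=2)}
step 5: add edge 0-3 (w=7); MST = {0-3(w=7) 1-6(w=1) 3-5(w=2) 4-7(w=4) 5-7(w=2)}
step 6: add edge 3-6 (w=13); MST = {0-3(w=7) 1-6(w=1) 3-5(w=2) 3-6(w=13) 4-7(w=4) 5-7(w=2)}
step 7: add edge 2-6 (w=15); MST = {0-3(w=7) 1-6(w=1) 2-6(w=15) 3-5(w=2) 3-6(w=13) 4-7(w=4) 5-7(w=2)}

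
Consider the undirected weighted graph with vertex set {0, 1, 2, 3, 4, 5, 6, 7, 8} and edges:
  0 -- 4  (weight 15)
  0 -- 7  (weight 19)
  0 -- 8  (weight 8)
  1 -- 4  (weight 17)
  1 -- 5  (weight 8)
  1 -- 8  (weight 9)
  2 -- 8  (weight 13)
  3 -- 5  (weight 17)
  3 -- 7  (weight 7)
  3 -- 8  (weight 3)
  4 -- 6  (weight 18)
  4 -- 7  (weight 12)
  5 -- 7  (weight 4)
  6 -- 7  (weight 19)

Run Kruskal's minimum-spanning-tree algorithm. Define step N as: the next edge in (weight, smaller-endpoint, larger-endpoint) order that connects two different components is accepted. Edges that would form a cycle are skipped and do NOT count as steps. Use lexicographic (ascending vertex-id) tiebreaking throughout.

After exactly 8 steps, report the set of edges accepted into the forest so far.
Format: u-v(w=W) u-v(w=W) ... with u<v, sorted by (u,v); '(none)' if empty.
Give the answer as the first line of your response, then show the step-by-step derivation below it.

0-8(w=8) 1-5(w=8) 2-8(w=13) 3-7(w=7) 3-8(w=3) 4-6(w=18) 4-7(w=12) 5-7(w=4)

step 1: add edge 3-8 (w=3); MST = {3-8(w=3)}
step 2: add edge 5-7 (w=4); MST = {3-8(w=3) 5-7(w=4)}
step 3: add edge 3-7 (w=7); MST = {3-7(w=7) 3-8(w=3) 5-7(w=4)}
step 4: add edge 0-8 (w=8); MST = {0-8(w=8) 3-7(w=7) 3-8(w=3) 5-7(w=4)}
step 5: add edge 1-5 (w=8); MST = {0-8(w=8) 1-5(w=8) 3-7(w=7) 3-8(w=3) 5-7(w=4)}
step 6: add edge 4-7 (w=12); MST = {0-8(w=8) 1-5(w=8) 3-7(w=7) 3-8(w=3) 4-7(w=12) 5-7(w=4)}
step 7: add edge 2-8 (w=13); MST = {0-8(w=8) 1-5(w=8) 2-8(w=13) 3-7(w=7) 3-8(w=3) 4-7(w=12) 5-7(w=4)}
step 8: add edge 4-6 (w=18); MST = {0-8(w=8) 1-5(w=8) 2-8(w=13) 3-7(w=7) 3-8(w=3) 4-6(w=18) 4-7(w=12) 5-7(w=4)}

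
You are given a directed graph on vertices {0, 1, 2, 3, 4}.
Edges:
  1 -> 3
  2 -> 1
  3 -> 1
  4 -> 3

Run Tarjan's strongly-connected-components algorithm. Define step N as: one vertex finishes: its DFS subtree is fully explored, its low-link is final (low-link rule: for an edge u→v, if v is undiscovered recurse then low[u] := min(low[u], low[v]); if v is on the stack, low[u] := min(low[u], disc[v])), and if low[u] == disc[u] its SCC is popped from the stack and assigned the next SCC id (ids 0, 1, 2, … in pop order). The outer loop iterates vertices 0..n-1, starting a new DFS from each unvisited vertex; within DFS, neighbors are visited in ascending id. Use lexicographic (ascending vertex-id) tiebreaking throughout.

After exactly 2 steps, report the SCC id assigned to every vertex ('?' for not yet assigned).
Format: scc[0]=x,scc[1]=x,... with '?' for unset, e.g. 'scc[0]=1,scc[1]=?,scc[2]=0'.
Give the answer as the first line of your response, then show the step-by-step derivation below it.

scc[0]=0,scc[1]=?,scc[2]=?,scc[3]=?,scc[4]=?

step 1: low=(low[0]=0,low[1]=?,low[2]=?,low[3]=?,low[4]=?); scc=(scc[0]=0,scc[1]=?,scc[2]=?,scc[3]=?,scc[4]=?)
step 2: low=(low[0]=0,low[1]=1,low[2]=?,low[3]=1,low[4]=?); scc=(scc[0]=0,scc[1]=?,scc[2]=?,scc[3]=?,scc[4]=?)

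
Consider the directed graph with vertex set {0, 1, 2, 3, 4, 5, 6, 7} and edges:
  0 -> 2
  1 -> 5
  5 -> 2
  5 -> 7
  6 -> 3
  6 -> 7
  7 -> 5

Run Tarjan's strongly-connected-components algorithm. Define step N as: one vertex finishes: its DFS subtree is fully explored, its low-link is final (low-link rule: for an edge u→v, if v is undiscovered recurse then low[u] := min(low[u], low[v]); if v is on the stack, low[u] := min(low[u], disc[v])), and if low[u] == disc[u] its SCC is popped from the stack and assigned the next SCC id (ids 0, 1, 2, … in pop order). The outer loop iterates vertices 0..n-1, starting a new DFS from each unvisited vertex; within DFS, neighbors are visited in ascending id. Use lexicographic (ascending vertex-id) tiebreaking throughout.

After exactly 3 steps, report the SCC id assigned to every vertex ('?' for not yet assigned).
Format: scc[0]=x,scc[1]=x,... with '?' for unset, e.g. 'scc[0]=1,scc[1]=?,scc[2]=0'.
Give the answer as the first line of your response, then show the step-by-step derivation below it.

scc[0]=1,scc[1]=?,scc[2]=0,scc[3]=?,scc[4]=?,scc[5]=?,scc[6]=?,scc[7]=?

step 1: low=(low[0]=0,low[1]=?,low[2]=1,low[3]=?,low[4]=?,low[5]=?,low[6]=?,low[7]=?); scc=(scc[0]=?,scc[1]=?,scc[2]=0,scc[3]=?,scc[4]=?,scc[5]=?,scc[6]=?,scc[7]=?)
step 2: low=(low[0]=0,low[1]=?,low[2]=1,low[3]=?,low[4]=?,low[5]=?,low[6]=?,low[7]=?); scc=(scc[0]=1,scc[1]=?,scc[2]=0,scc[3]=?,scc[4]=?,scc[5]=?,scc[6]=?,scc[7]=?)
step 3: low=(low[0]=0,low[1]=2,low[2]=1,low[3]=?,low[4]=?,low[5]=3,low[6]=?,low[7]=3); scc=(scc[0]=1,scc[1]=?,scc[2]=0,scc[3]=?,scc[4]=?,scc[5]=?,scc[6]=?,scc[7]=?)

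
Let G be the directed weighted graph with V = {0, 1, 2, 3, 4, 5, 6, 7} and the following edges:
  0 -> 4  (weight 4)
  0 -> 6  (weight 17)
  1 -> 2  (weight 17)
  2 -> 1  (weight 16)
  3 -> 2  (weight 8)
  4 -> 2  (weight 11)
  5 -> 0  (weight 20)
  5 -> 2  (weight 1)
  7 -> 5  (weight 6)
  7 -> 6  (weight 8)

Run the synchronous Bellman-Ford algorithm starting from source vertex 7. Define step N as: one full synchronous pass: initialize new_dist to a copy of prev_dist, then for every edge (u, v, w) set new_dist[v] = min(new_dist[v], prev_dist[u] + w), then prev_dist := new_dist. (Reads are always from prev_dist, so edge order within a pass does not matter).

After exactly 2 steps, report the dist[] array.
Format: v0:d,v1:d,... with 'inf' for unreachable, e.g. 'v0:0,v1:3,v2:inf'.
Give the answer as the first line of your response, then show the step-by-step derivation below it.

v0:26,v1:inf,v2:7,v3:inf,v4:inf,v5:6,v6:8,v7:0

step 1: dist = v0:inf,v1:inf,v2:inf,v3:inf,v4:inf,v5:6,v6:8,v7:0
step 2: dist = v0:26,v1:inf,v2:7,v3:inf,v4:inf,v5:6,v6:8,v7:0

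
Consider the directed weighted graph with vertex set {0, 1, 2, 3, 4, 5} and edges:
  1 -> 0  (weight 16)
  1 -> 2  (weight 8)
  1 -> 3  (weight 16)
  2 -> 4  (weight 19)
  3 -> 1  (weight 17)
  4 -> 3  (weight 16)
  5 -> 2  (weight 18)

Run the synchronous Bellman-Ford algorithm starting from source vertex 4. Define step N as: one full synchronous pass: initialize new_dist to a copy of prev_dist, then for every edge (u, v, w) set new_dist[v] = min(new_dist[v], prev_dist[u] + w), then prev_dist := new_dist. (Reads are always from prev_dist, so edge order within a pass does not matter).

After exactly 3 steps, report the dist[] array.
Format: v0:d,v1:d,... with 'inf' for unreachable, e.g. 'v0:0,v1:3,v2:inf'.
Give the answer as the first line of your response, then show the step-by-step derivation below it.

v0:49,v1:33,v2:41,v3:16,v4:0,v5:inf

step 1: dist = v0:inf,v1:inf,v2:inf,v3:16,v4:0,v5:inf
step 2: dist = v0:inf,v1:33,v2:inf,v3:16,v4:0,v5:inf
step 3: dist = v0:49,v1:33,v2:41,v3:16,v4:0,v5:inf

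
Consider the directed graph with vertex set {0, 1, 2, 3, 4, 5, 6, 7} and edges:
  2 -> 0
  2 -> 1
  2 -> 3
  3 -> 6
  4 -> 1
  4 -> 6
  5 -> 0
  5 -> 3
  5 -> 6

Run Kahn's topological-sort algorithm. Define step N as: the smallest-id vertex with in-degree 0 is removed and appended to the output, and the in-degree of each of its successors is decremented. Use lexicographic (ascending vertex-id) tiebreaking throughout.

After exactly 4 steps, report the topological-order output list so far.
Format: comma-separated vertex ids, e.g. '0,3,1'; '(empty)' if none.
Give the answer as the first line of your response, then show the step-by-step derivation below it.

2,4,1,5

step 1: output 2; order=[2]; indeg=(1,1,0,1,0,0,3,0)
step 2: output 4; order=[2,4]; indeg=(1,0,0,1,0,0,2,0)
step 3: output 1; order=[2,4,1]; indeg=(1,0,0,1,0,0,2,0)
step 4: output 5; order=[2,4,1,5]; indeg=(0,0,0,0,0,0,1,0)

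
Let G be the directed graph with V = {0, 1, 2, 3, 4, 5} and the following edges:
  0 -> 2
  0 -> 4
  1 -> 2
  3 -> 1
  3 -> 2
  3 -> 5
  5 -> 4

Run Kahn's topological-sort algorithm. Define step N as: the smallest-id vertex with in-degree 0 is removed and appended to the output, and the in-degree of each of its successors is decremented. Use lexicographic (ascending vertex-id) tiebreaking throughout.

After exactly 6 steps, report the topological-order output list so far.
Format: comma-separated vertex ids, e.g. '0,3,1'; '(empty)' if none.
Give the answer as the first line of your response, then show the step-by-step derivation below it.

0,3,1,2,5,4

step 1: output 0; order=[0]; indeg=(0,1,2,0,1,1)
step 2: output 3; order=[0,3]; indeg=(0,0,1,0,1,0)
step 3: output 1; order=[0,3,1]; indeg=(0,0,0,0,1,0)
step 4: output 2; order=[0,3,1,2]; indeg=(0,0,0,0,1,0)
step 5: output 5; order=[0,3,1,2,5]; indeg=(0,0,0,0,0,0)
step 6: output 4; order=[0,3,1,2,5,4]; indeg=(0,0,0,0,0,0)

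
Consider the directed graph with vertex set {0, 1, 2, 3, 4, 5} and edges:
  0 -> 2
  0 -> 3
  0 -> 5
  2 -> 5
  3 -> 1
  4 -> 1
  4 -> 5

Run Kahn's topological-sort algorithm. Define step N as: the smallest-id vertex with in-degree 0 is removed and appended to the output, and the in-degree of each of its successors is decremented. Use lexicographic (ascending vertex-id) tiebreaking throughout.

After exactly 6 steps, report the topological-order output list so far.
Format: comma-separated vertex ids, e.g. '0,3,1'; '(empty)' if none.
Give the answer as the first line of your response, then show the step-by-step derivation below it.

0,2,3,4,1,5

step 1: output 0; order=[0]; indeg=(0,2,0,0,0,2)
step 2: output 2; order=[0,2]; indeg=(0,2,0,0,0,1)
step 3: output 3; order=[0,2,3]; indeg=(0,1,0,0,0,1)
step 4: output 4; order=[0,2,3,4]; indeg=(0,0,0,0,0,0)
step 5: output 1; order=[0,2,3,4,1]; indeg=(0,0,0,0,0,0)
step 6: output 5; order=[0,2,3,4,1,5]; indeg=(0,0,0,0,0,0)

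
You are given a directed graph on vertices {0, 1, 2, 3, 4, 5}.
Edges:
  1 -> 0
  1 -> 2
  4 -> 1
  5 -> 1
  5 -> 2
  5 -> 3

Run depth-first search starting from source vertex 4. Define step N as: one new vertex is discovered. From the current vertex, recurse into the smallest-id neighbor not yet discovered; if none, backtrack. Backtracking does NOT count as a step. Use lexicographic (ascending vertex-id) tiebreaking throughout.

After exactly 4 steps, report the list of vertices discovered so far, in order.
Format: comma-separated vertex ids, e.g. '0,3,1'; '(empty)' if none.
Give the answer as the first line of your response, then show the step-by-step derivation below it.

4,1,0,2

step 1: discover 4; path=4; order=4
step 2: discover 1; path=4>1; order=4,1
step 3: discover 0; path=4>1>0; order=4,1,0
step 4: discover 2; path=4>1>2; order=4,1,0,2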